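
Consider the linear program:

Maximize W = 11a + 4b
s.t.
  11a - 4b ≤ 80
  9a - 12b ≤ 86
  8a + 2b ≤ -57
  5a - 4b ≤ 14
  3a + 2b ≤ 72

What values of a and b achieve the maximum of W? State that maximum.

a = -129/5, b = 747/10, maximum W = 15

The feasible region is unbounded (it extends along (-2, 3), (-4, -3)), but W strictly decreases along every unbounded feasible direction, so there is no improving ray and the maximum is attained at a vertex.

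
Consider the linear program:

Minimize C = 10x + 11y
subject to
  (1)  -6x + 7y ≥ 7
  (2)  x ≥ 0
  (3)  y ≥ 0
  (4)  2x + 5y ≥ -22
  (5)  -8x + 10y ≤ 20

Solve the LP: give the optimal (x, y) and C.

x = 0, y = 1, minimum C = 11

Corner points and C = 10x + 11y:
  (0, 1) → C = 11
  (35/2, 16) → C = 351
  (0, 2) → C = 22

The optimum lies where -6x + 7y = 7 and x = 0.
Solving simultaneously gives x = 0, y = 1.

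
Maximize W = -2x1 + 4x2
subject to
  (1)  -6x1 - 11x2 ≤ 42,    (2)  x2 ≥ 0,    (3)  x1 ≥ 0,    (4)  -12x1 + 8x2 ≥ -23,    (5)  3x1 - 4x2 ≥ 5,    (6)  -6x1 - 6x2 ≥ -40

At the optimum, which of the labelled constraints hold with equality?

(4) and (5)

Corner points and W = -2x1 + 4x2:
  (23/12, 0) → W = -23/6
  (5/3, 0) → W = -10/3
  (13/6, 3/8) → W = -17/6

The maximum is at (13/6, 3/8). Substituting into each constraint, equality holds for (4) and (5); the remaining constraints have slack.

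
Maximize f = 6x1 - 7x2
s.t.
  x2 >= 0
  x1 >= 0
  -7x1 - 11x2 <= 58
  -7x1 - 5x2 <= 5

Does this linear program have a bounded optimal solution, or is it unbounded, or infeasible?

From the feasible point (0, 0), moving in the direction (1, 0) keeps every constraint satisfied while f increases without bound.

unbounded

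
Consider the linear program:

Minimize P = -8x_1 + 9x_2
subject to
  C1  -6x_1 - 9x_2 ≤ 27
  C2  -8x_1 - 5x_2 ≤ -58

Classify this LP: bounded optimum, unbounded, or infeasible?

unbounded

From the feasible point (219/14, -94/7), moving in the direction (9, -6) keeps every constraint satisfied while P decreases without bound.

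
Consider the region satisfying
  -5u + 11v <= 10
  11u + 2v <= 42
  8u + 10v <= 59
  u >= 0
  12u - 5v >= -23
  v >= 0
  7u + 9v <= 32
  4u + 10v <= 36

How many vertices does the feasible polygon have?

5

The feasible vertices (each the meet of two boundaries and inside every other half-plane) are:
  (0, 10/11)
  (131/61, 115/61)
  (42/11, 0)
  (314/85, 58/85)
  (0, 0)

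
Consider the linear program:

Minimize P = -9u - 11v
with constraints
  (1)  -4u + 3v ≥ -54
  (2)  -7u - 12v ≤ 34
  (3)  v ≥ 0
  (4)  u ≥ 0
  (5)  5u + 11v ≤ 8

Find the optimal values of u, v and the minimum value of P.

u = 8/5, v = 0, minimum P = -72/5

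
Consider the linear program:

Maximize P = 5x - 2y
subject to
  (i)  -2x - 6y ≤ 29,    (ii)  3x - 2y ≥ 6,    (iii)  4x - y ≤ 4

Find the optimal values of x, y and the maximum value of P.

Vertices and P = 5x - 2y:
  (-1, -9/2) → P = 4
  (-5/26, -62/13) → P = 223/26
  (2/5, -12/5) → P = 34/5

x = -5/26, y = -62/13, maximum P = 223/26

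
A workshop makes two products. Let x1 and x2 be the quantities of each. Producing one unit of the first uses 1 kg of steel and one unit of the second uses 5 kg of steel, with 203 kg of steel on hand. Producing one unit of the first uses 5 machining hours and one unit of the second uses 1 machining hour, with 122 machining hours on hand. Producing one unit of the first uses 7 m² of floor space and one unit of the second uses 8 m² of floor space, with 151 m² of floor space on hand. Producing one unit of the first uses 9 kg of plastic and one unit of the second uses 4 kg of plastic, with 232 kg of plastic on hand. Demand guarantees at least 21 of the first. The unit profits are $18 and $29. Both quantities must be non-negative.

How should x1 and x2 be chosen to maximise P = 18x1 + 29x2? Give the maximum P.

x1 = 21, x2 = 1/2, maximum P = 785/2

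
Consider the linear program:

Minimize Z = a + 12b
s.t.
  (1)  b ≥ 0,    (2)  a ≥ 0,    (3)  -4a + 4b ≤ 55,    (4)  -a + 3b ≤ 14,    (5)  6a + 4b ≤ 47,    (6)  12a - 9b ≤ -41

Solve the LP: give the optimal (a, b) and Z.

a = 0, b = 41/9, minimum Z = 164/3

Feasible corners and Z = a + 12b:
  (0, 14/3) → Z = 56
  (0, 41/9) → Z = 164/3
  (1/9, 127/27) → Z = 509/9

The binding constraints are a = 0 and 12a - 9b = -41.
Solving simultaneously gives a = 0, b = 41/9.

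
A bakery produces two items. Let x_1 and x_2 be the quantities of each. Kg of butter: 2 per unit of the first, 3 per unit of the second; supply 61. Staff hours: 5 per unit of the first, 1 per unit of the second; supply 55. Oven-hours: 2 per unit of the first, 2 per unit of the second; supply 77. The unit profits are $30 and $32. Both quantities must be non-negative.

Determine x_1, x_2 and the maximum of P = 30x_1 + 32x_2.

Feasible corners and P = 30x_1 + 32x_2:
  (0, 0) → P = 0
  (0, 61/3) → P = 1952/3
  (11, 0) → P = 330
  (8, 15) → P = 720

The binding constraints are 2x_1 + 3x_2 = 61 and 5x_1 + x_2 = 55.
Solving simultaneously gives x_1 = 8, x_2 = 15.

x_1 = 8, x_2 = 15, maximum P = 720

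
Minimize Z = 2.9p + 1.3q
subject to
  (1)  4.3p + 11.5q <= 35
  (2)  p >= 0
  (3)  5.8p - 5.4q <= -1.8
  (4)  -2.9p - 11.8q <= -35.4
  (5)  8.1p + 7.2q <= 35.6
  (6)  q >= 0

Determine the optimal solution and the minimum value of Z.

Feasible corners and Z = 2.9p + 1.3q:
  (0, 70/23) → Z = 91/23
  (590/1739, 5072/1739) → Z = 41523/8695
  (0, 3) → Z = 39/10

p = 0, q = 3, minimum Z = 3.9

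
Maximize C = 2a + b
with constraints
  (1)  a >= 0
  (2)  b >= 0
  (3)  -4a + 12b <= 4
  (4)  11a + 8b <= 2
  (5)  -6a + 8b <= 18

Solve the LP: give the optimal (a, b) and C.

Corner points and C = 2a + b:
  (0, 0) → C = 0
  (0, 1/4) → C = 1/4
  (2/11, 0) → C = 4/11

The binding constraints are b = 0 and 11a + 8b = 2.
Solving simultaneously gives a = 2/11, b = 0.

a = 2/11, b = 0, maximum C = 4/11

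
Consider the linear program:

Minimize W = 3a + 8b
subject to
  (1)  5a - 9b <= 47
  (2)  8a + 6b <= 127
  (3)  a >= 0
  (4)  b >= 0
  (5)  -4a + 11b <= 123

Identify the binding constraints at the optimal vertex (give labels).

Extreme points and W = 3a + 8b:
  (475/34, 259/102) → W = 6347/102
  (47/5, 0) → W = 141/5
  (659/112, 373/28) → W = 13913/112
  (0, 0) → W = 0
  (0, 123/11) → W = 984/11

The minimum is at (0, 0). Substituting into each constraint, equality holds for (3) and (4); the remaining constraints have slack.

(3) and (4)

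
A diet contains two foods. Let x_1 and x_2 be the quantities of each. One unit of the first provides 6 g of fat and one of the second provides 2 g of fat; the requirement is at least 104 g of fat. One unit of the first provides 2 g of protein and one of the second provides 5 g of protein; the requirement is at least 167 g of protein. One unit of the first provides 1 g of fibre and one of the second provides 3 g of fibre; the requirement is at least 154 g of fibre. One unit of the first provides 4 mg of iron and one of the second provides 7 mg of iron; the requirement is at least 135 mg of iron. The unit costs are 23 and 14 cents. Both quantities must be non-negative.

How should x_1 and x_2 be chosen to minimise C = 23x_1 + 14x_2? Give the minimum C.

Extreme points and C = 23x_1 + 14x_2:
  (0, 52) → C = 728
  (154, 0) → C = 3542
  (1/4, 205/4) → C = 2893/4
The feasible region is unbounded (it extends along (0, 1), (1, 0)), but C strictly increases along every unbounded feasible direction, so there is no improving ray and the minimum is attained at a vertex.

x_1 = 1/4, x_2 = 205/4, minimum C = 2893/4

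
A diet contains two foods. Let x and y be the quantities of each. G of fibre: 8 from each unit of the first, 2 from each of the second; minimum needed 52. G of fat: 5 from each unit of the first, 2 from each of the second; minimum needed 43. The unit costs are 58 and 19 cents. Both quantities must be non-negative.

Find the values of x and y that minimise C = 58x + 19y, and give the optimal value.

Corner points and C = 58x + 19y:
  (0, 26) → C = 494
  (43/5, 0) → C = 2494/5
  (3, 14) → C = 440
The feasible region is unbounded (it extends along (0, 1), (1, 0)), but C strictly increases along every unbounded feasible direction, so there is no improving ray and the minimum is attained at a vertex.

At the optimal vertex, 8x + 2y = 52 and 5x + 2y = 43.
Solving simultaneously gives x = 3, y = 14.

x = 3, y = 14, minimum C = 440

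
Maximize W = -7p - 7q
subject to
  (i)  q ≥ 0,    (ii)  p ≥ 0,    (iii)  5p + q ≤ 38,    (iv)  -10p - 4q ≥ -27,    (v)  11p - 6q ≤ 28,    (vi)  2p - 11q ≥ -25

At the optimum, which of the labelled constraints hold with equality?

Feasible corners and W = -7p - 7q:
  (0, 0) → W = 0
  (28/11, 0) → W = -196/11
  (0, 25/11) → W = -175/11
  (137/52, 17/104) → W = -2037/104
  (197/118, 152/59) → W = -3507/118

The maximum is at (0, 0). Substituting into each constraint, equality holds for (i) and (ii); the remaining constraints have slack.

(i) and (ii)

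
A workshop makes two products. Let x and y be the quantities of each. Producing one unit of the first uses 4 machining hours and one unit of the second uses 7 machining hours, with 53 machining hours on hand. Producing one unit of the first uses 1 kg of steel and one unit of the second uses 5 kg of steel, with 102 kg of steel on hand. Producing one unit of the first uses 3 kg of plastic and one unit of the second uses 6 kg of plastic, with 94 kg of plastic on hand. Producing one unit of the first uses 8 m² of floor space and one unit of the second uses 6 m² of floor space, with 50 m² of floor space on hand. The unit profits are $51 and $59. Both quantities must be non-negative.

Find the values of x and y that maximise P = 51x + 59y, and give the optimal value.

x = 1, y = 7, maximum P = 464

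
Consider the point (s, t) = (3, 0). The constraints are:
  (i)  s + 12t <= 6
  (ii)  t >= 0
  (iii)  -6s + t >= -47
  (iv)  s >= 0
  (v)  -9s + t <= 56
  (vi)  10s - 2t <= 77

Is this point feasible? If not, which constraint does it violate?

(i): 3 ≤ 6 ✓
(ii): 0 ≥ 0 ✓
(iii): -18 ≥ -47 ✓
(iv): 3 ≥ 0 ✓
(v): -27 ≤ 56 ✓
(vi): 30 ≤ 77 ✓

feasible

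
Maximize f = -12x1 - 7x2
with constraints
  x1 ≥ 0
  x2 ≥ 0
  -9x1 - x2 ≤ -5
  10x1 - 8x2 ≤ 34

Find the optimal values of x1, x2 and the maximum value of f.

The feasible region is unbounded (it extends along (0, 1), (4, 5)), but f strictly decreases along every unbounded feasible direction, so there is no improving ray and the maximum is attained at a vertex.

The optimum lies where x2 = 0 and -9x1 - x2 = -5.
Solving simultaneously gives x1 = 5/9, x2 = 0.

x1 = 5/9, x2 = 0, maximum f = -20/3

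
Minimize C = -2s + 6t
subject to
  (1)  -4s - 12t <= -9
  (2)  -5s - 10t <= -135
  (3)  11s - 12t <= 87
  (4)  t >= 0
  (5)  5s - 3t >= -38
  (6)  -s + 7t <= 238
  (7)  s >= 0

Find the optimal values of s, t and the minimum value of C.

Feasible corners and C = -2s + 6t:
  (249/17, 105/17) → C = 132/17
  (5/13, 173/13) → C = 1028/13
  (693/13, 541/13) → C = 1860/13
  (14, 36) → C = 188

The optimum lies where -5s - 10t = -135 and 11s - 12t = 87.
Solving simultaneously gives s = 249/17, t = 105/17.

s = 249/17, t = 105/17, minimum C = 132/17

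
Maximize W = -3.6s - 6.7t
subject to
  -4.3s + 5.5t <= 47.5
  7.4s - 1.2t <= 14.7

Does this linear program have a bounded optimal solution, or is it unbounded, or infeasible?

From the feasible point (13785/3554, 41471/3554), moving in the direction (-1.2, -7.4) keeps every constraint satisfied while W increases without bound.

unbounded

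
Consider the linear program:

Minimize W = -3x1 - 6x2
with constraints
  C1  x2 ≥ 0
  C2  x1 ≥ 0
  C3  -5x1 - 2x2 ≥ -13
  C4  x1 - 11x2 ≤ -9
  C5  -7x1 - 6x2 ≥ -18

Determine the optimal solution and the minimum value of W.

x1 = 0, x2 = 3, minimum W = -18

Corner points and W = -3x1 - 6x2:
  (0, 9/11) → W = -54/11
  (0, 3) → W = -18
  (144/83, 81/83) → W = -918/83

The optimum lies where x1 = 0 and -7x1 - 6x2 = -18.
Solving simultaneously gives x1 = 0, x2 = 3.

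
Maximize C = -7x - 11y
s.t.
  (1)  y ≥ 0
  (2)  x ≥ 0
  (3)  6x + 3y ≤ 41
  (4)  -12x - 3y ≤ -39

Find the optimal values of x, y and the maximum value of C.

x = 13/4, y = 0, maximum C = -91/4

Feasible corners and C = -7x - 11y:
  (41/6, 0) → C = -287/6
  (13/4, 0) → C = -91/4
  (0, 41/3) → C = -451/3
  (0, 13) → C = -143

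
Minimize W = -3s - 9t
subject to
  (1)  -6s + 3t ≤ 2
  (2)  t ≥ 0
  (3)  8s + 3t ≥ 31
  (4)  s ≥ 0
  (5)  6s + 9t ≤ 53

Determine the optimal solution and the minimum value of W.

Corner points and W = -3s - 9t:
  (31/8, 0) → W = -93/8
  (53/6, 0) → W = -53/2
  (20/9, 119/27) → W = -139/3

s = 20/9, t = 119/27, minimum W = -139/3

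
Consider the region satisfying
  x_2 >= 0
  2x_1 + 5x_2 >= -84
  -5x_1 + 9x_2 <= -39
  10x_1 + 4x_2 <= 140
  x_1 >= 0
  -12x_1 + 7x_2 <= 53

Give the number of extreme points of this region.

Of the 15 pairwise boundary intersections, those satisfying every inequality are:
  (39/5, 0)
  (14, 0)
  (708/55, 31/11)

3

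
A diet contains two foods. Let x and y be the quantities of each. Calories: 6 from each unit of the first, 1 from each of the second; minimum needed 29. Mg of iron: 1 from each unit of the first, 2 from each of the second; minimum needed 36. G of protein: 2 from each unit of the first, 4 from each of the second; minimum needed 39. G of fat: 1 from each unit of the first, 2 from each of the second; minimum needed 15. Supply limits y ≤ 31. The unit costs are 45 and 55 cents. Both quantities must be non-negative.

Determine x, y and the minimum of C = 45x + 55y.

x = 2, y = 17, minimum C = 1025

The feasible region is unbounded (it extends along (1, 0)), but C strictly increases along every unbounded feasible direction, so there is no improving ray and the minimum is attained at a vertex.

The optimum lies where 6x + y = 29 and x + 2y = 36.
Solving simultaneously gives x = 2, y = 17.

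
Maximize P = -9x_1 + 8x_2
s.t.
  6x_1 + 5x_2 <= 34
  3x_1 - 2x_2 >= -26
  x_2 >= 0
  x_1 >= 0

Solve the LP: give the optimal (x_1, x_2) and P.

x_1 = 0, x_2 = 34/5, maximum P = 272/5

Corner points and P = -9x_1 + 8x_2:
  (17/3, 0) → P = -51
  (0, 34/5) → P = 272/5
  (0, 0) → P = 0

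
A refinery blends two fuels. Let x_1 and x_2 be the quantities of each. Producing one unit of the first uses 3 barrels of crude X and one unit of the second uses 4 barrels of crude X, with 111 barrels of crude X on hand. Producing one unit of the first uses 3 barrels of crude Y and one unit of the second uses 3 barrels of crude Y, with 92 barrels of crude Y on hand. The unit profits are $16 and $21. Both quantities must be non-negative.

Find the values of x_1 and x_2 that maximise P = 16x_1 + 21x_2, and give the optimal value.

x_1 = 35/3, x_2 = 19, maximum P = 1757/3

Feasible corners and P = 16x_1 + 21x_2:
  (0, 0) → P = 0
  (0, 111/4) → P = 2331/4
  (92/3, 0) → P = 1472/3
  (35/3, 19) → P = 1757/3

The optimum lies where 3x_1 + 4x_2 = 111 and 3x_1 + 3x_2 = 92.
Solving simultaneously gives x_1 = 35/3, x_2 = 19.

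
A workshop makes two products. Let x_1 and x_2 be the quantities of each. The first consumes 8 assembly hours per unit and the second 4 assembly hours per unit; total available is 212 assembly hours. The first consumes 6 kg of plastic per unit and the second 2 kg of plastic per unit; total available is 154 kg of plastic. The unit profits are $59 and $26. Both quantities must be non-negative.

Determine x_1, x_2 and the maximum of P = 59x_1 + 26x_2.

Vertices and P = 59x_1 + 26x_2:
  (0, 0) → P = 0
  (0, 53) → P = 1378
  (77/3, 0) → P = 4543/3
  (24, 5) → P = 1546

At the optimal vertex, 8x_1 + 4x_2 = 212 and 6x_1 + 2x_2 = 154.
Solving simultaneously gives x_1 = 24, x_2 = 5.

x_1 = 24, x_2 = 5, maximum P = 1546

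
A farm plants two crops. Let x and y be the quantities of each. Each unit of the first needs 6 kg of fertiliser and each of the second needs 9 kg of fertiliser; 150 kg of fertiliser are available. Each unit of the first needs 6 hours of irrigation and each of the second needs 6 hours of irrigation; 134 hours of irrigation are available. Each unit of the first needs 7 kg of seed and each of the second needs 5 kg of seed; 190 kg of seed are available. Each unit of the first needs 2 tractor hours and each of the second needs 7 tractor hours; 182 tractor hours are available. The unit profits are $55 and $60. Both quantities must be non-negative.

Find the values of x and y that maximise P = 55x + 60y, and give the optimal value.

Corner points and P = 55x + 60y:
  (0, 0) → P = 0
  (0, 50/3) → P = 1000
  (67/3, 0) → P = 3685/3
  (17, 16/3) → P = 1255

The optimum lies where 6x + 9y = 150 and 6x + 6y = 134.
Solving simultaneously gives x = 17, y = 16/3.

x = 17, y = 16/3, maximum P = 1255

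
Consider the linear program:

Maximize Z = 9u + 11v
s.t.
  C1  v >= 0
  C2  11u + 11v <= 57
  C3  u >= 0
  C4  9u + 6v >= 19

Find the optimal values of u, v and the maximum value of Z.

Extreme points and Z = 9u + 11v:
  (57/11, 0) → Z = 513/11
  (19/9, 0) → Z = 19
  (0, 57/11) → Z = 57
  (0, 19/6) → Z = 209/6

At the optimal vertex, 11u + 11v = 57 and u = 0.
Solving simultaneously gives u = 0, v = 57/11.

u = 0, v = 57/11, maximum Z = 57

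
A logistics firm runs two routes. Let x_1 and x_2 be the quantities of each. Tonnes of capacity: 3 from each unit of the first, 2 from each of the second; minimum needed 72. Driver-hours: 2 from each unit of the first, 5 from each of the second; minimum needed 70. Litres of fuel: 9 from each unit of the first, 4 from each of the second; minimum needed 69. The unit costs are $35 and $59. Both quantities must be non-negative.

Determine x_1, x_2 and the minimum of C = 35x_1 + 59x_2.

Feasible corners and C = 35x_1 + 59x_2:
  (0, 36) → C = 2124
  (35, 0) → C = 1225
  (20, 6) → C = 1054
The feasible region is unbounded (it extends along (0, 1), (1, 0)), but C strictly increases along every unbounded feasible direction, so there is no improving ray and the minimum is attained at a vertex.

The optimum lies where 3x_1 + 2x_2 = 72 and 2x_1 + 5x_2 = 70.
Solving simultaneously gives x_1 = 20, x_2 = 6.

x_1 = 20, x_2 = 6, minimum C = 1054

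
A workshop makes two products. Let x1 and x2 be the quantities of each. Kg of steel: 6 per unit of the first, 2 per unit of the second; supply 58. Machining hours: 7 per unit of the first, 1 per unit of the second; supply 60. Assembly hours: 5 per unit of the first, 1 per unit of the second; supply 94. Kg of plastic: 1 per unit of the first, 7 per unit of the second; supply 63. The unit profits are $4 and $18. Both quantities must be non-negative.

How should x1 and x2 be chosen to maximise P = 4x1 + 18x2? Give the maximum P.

Extreme points and P = 4x1 + 18x2:
  (0, 0) → P = 0
  (0, 9) → P = 162
  (60/7, 0) → P = 240/7
  (31/4, 23/4) → P = 269/2
  (7, 8) → P = 172

The optimum lies where 6x1 + 2x2 = 58 and x1 + 7x2 = 63.
Solving simultaneously gives x1 = 7, x2 = 8.

x1 = 7, x2 = 8, maximum P = 172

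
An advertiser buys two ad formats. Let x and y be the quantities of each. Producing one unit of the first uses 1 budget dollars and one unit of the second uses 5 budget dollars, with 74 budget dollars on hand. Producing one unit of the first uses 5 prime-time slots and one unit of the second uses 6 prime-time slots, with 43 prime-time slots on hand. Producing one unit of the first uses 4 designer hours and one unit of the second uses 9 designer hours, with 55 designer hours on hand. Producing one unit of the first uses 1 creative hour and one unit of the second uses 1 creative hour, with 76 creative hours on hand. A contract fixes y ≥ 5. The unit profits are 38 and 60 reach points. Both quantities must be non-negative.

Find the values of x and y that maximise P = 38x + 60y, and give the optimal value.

Corner points and P = 38x + 60y:
  (0, 55/9) → P = 1100/3
  (0, 5) → P = 300
  (5/2, 5) → P = 395

The binding constraints are 4x + 9y = 55 and y = 5.
Solving simultaneously gives x = 5/2, y = 5.

x = 5/2, y = 5, maximum P = 395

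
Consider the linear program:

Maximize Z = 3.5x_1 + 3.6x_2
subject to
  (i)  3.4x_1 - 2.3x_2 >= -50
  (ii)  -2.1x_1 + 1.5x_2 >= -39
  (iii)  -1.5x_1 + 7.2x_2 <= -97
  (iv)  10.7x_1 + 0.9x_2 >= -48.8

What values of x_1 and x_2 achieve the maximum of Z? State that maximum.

x_1 = 410/39, x_2 = -440/39, maximum Z = -149/39

Extreme points and Z = 3.5x_1 + 3.6x_2:
  (410/39, -440/39) → Z = -149/39
  (-635/299, -8663/299) → Z = -334093/2990
  (-2934/871, -111110/7839) → Z = -54713/871

The binding constraints are -2.1x_1 + 1.5x_2 = -39 and -1.5x_1 + 7.2x_2 = -97.
Solving simultaneously gives x_1 = 410/39, x_2 = -440/39.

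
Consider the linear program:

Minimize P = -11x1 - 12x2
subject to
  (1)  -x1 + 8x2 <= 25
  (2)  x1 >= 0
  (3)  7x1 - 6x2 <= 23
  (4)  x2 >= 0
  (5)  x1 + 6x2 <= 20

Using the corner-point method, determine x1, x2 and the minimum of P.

x1 = 43/8, x2 = 39/16, minimum P = -707/8

At the optimal vertex, 7x1 - 6x2 = 23 and x1 + 6x2 = 20.
Solving simultaneously gives x1 = 43/8, x2 = 39/16.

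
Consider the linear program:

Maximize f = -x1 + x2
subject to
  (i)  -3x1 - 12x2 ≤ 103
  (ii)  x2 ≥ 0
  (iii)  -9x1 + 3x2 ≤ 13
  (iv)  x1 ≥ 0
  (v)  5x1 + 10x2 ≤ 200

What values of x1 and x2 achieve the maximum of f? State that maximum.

Vertices and f = -x1 + x2:
  (0, 0) → f = 0
  (40, 0) → f = -40
  (0, 13/3) → f = 13/3
  (94/21, 373/21) → f = 93/7

x1 = 94/21, x2 = 373/21, maximum f = 93/7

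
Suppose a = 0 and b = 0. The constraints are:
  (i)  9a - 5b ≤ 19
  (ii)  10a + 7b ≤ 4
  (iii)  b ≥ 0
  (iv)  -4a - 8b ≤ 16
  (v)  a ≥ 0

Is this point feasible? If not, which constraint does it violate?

feasible

(i): 0 ≤ 19 ✓
(ii): 0 ≤ 4 ✓
(iii): 0 ≥ 0 ✓
(iv): 0 ≤ 16 ✓
(v): 0 ≥ 0 ✓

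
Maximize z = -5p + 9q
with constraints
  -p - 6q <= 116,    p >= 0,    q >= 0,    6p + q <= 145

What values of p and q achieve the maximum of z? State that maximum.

p = 0, q = 145, maximum z = 1305

Feasible corners and z = -5p + 9q:
  (0, 0) → z = 0
  (0, 145) → z = 1305
  (145/6, 0) → z = -725/6

The binding constraints are p = 0 and 6p + q = 145.
Solving simultaneously gives p = 0, q = 145.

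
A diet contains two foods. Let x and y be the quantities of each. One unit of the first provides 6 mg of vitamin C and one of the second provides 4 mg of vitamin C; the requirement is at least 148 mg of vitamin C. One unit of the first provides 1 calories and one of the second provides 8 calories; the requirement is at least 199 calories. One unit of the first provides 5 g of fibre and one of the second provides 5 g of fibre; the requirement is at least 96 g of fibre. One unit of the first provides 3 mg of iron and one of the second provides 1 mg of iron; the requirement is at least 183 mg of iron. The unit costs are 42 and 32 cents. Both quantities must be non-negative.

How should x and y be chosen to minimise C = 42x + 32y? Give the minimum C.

Feasible corners and C = 42x + 32y:
  (0, 183) → C = 5856
  (199, 0) → C = 8358
  (55, 18) → C = 2886
The feasible region is unbounded (it extends along (0, 1), (1, 0)), but C strictly increases along every unbounded feasible direction, so there is no improving ray and the minimum is attained at a vertex.

x = 55, y = 18, minimum C = 2886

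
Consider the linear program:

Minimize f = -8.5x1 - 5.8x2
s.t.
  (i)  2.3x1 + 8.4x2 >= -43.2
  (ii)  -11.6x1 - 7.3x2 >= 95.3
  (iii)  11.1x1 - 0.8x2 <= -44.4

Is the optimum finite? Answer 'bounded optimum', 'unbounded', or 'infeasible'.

unbounded

From the feasible point (-48516/8065, -28193/8065), moving in the direction (-7.3, 11.6) keeps every constraint satisfied while f decreases without bound.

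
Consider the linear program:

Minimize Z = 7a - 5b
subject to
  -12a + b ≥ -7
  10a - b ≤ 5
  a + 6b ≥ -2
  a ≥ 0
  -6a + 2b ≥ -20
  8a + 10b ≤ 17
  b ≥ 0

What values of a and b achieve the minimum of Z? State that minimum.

Corner points and Z = 7a - 5b:
  (67/108, 65/54) → Z = -181/108
  (1/2, 0) → Z = 7/2
  (0, 17/10) → Z = -17/2
  (0, 0) → Z = 0

The binding constraints are a = 0 and 8a + 10b = 17.
Solving simultaneously gives a = 0, b = 17/10.

a = 0, b = 17/10, minimum Z = -17/2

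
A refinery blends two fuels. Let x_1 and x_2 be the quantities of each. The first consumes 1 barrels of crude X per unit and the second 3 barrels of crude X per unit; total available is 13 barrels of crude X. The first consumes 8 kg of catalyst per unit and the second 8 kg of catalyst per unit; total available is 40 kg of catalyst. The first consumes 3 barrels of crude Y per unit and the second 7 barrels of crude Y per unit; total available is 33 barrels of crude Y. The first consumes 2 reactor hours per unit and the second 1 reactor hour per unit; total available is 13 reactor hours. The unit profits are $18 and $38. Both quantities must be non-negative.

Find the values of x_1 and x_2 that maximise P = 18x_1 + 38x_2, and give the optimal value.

x_1 = 1, x_2 = 4, maximum P = 170

At the optimal vertex, x_1 + 3x_2 = 13 and 8x_1 + 8x_2 = 40.
Solving simultaneously gives x_1 = 1, x_2 = 4.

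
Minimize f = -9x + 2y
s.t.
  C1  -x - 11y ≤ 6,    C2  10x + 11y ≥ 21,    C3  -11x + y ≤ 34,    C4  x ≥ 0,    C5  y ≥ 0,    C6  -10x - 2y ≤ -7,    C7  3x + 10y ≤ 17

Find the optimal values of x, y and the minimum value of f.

x = 17/3, y = 0, minimum f = -51

Extreme points and f = -9x + 2y:
  (21/10, 0) → f = -189/10
  (7/18, 14/9) → f = -7/18
  (17/3, 0) → f = -51
  (18/47, 149/94) → f = -13/47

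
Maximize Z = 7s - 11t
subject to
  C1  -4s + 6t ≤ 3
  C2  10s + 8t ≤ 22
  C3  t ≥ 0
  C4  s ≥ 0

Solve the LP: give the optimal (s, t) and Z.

Vertices and Z = 7s - 11t:
  (27/23, 59/46) → Z = -271/46
  (0, 1/2) → Z = -11/2
  (11/5, 0) → Z = 77/5
  (0, 0) → Z = 0

s = 11/5, t = 0, maximum Z = 77/5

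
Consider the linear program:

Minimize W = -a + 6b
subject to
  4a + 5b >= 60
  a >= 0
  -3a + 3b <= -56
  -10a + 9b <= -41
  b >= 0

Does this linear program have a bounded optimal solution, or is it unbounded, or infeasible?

From the feasible point (56/3, 0), moving in the direction (1, 0) keeps every constraint satisfied while W decreases without bound.

unbounded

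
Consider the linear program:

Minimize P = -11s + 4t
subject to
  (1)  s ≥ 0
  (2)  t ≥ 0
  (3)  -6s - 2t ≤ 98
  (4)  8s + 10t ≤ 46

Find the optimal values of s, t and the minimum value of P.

s = 23/4, t = 0, minimum P = -253/4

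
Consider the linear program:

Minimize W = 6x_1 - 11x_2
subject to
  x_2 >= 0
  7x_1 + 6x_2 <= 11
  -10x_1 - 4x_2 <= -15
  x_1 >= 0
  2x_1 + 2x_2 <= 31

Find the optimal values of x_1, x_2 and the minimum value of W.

x_1 = 23/16, x_2 = 5/32, minimum W = 221/32

Extreme points and W = 6x_1 - 11x_2:
  (11/7, 0) → W = 66/7
  (3/2, 0) → W = 9
  (23/16, 5/32) → W = 221/32

At the optimal vertex, 7x_1 + 6x_2 = 11 and -10x_1 - 4x_2 = -15.
Solving simultaneously gives x_1 = 23/16, x_2 = 5/32.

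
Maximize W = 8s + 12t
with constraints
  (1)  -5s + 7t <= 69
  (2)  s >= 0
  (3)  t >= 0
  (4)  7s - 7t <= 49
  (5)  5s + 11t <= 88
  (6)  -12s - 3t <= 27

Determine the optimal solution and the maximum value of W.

s = 165/16, t = 53/16, maximum W = 489/4

Corner points and W = 8s + 12t:
  (0, 0) → W = 0
  (0, 8) → W = 96
  (7, 0) → W = 56
  (165/16, 53/16) → W = 489/4

The optimum lies where 7s - 7t = 49 and 5s + 11t = 88.
Solving simultaneously gives s = 165/16, t = 53/16.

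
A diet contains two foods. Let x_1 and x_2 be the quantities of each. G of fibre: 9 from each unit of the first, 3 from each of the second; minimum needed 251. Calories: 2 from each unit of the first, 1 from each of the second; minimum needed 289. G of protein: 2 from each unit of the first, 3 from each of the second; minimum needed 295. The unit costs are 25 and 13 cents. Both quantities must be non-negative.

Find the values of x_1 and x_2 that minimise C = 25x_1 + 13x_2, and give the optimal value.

The feasible region is unbounded (it extends along (0, 1), (1, 0)), but C strictly increases along every unbounded feasible direction, so there is no improving ray and the minimum is attained at a vertex.

At the optimal vertex, 2x_1 + x_2 = 289 and 2x_1 + 3x_2 = 295.
Solving simultaneously gives x_1 = 143, x_2 = 3.

x_1 = 143, x_2 = 3, minimum C = 3614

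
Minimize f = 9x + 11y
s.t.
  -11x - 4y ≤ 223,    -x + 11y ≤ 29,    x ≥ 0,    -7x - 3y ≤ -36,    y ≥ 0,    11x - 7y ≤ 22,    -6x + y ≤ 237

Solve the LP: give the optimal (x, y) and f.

x = 159/41, y = 121/41, minimum f = 2762/41

Corner points and f = 9x + 11y:
  (309/80, 239/80) → f = 541/8
  (445/114, 341/114) → f = 3878/57
  (159/41, 121/41) → f = 2762/41

The optimum lies where -7x - 3y = -36 and 11x - 7y = 22.
Solving simultaneously gives x = 159/41, y = 121/41.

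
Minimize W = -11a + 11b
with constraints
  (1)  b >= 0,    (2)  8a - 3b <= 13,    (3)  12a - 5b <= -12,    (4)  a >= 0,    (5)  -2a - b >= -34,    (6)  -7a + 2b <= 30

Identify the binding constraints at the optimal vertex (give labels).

(3) and (4)

Feasible corners and W = -11a + 11b:
  (0, 12/5) → W = 132/5
  (79/11, 216/11) → W = 137
  (0, 15) → W = 165
  (38/11, 298/11) → W = 260

The minimum is at (0, 12/5). Substituting into each constraint, equality holds for (3) and (4); the remaining constraints have slack.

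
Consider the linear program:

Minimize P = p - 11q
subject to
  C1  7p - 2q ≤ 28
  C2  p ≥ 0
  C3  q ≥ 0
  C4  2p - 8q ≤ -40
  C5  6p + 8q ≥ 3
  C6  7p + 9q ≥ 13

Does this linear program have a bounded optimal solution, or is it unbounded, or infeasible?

unbounded

From the feasible point (76/13, 84/13), moving in the direction (0, 1) keeps every constraint satisfied while P decreases without bound.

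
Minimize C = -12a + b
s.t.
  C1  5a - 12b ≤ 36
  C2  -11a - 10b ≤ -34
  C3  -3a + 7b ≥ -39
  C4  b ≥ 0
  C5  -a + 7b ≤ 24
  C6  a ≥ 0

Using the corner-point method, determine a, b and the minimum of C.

Vertices and C = -12a + b:
  (36/5, 0) → C = -432/5
  (540/23, 156/23) → C = -6324/23
  (34/11, 0) → C = -408/11
  (0, 17/5) → C = 17/5
  (0, 24/7) → C = 24/7

The binding constraints are 5a - 12b = 36 and -a + 7b = 24.
Solving simultaneously gives a = 540/23, b = 156/23.

a = 540/23, b = 156/23, minimum C = -6324/23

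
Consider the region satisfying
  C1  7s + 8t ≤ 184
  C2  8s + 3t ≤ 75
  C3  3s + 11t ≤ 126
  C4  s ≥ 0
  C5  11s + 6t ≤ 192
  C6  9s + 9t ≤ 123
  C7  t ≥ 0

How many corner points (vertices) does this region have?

5

The feasible vertices (each the meet of two boundaries and inside every other half-plane) are:
  (34/5, 103/15)
  (75/8, 0)
  (0, 126/11)
  (73/24, 85/8)
  (0, 0)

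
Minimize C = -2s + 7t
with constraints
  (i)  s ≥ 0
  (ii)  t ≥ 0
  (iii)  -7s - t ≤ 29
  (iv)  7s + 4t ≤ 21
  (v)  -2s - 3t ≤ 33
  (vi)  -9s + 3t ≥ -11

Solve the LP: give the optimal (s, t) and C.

Corner points and C = -2s + 7t:
  (0, 0) → C = 0
  (0, 21/4) → C = 147/4
  (11/9, 0) → C = -22/9
  (107/57, 112/57) → C = 10

s = 11/9, t = 0, minimum C = -22/9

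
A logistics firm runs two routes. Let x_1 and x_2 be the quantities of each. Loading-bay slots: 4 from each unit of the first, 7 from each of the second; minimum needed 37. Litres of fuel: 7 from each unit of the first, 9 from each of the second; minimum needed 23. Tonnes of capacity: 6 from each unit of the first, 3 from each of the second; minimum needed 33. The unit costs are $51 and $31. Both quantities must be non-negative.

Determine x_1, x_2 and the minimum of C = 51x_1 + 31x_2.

x_1 = 4, x_2 = 3, minimum C = 297

Feasible corners and C = 51x_1 + 31x_2:
  (0, 11) → C = 341
  (37/4, 0) → C = 1887/4
  (4, 3) → C = 297
The feasible region is unbounded (it extends along (0, 1), (1, 0)), but C strictly increases along every unbounded feasible direction, so there is no improving ray and the minimum is attained at a vertex.

The binding constraints are 4x_1 + 7x_2 = 37 and 6x_1 + 3x_2 = 33.
Solving simultaneously gives x_1 = 4, x_2 = 3.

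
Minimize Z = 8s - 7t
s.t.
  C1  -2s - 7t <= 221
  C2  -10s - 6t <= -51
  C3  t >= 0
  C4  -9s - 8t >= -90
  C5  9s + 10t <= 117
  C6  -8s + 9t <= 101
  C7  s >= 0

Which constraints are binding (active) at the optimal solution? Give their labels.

Vertices and Z = 8s - 7t:
  (51/10, 0) → Z = 204/5
  (0, 17/2) → Z = -119/2
  (10, 0) → Z = 80
  (2/145, 1629/145) → Z = -11387/145
  (0, 101/9) → Z = -707/9

The minimum is at (0, 101/9). Substituting into each constraint, equality holds for C6 and C7; the remaining constraints have slack.

C6 and C7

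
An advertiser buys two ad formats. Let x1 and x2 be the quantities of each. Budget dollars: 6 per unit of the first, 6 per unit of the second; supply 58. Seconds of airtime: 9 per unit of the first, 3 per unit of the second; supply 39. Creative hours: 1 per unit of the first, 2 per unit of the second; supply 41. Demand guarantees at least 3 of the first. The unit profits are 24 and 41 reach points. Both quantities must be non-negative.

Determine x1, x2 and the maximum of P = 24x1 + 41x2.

Extreme points and P = 24x1 + 41x2:
  (13/3, 0) → P = 104
  (3, 0) → P = 72
  (3, 4) → P = 236

x1 = 3, x2 = 4, maximum P = 236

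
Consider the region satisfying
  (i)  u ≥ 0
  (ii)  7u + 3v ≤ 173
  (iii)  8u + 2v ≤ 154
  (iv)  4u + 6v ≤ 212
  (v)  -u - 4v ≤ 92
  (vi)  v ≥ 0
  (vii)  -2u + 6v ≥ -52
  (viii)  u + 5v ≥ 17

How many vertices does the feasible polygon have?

Intersecting each pair of boundary lines and keeping only the points that satisfy every inequality leaves:
  (0, 106/3)
  (0, 17/5)
  (25/2, 27)
  (77/4, 0)
  (17, 0)

5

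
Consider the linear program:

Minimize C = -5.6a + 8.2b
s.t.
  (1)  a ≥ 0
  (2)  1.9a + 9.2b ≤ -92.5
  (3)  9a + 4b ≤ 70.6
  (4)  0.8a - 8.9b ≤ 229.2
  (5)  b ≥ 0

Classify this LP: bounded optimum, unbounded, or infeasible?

infeasible

The boundaries a = 0 and 1.9a + 9.2b = -92.5 meet at (0, -925/92), but that point violates b ≥ 0. Every candidate vertex is excluded by some other constraint, so the feasible region is empty.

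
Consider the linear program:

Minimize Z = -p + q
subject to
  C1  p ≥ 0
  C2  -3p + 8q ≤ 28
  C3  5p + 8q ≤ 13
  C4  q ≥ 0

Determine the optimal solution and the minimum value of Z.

Vertices and Z = -p + q:
  (0, 13/8) → Z = 13/8
  (0, 0) → Z = 0
  (13/5, 0) → Z = -13/5

p = 13/5, q = 0, minimum Z = -13/5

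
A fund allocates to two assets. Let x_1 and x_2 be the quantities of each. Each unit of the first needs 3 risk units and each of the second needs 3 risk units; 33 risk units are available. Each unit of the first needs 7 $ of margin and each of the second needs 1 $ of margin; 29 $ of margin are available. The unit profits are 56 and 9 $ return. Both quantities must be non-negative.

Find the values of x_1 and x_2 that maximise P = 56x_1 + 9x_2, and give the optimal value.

x_1 = 3, x_2 = 8, maximum P = 240

Vertices and P = 56x_1 + 9x_2:
  (0, 0) → P = 0
  (0, 11) → P = 99
  (29/7, 0) → P = 232
  (3, 8) → P = 240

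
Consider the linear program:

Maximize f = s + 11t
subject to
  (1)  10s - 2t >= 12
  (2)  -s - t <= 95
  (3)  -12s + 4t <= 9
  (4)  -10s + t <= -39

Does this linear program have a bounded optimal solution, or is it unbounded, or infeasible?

unbounded

From the feasible point (-56/11, -989/11), moving in the direction (4, 12) keeps every constraint satisfied while f increases without bound.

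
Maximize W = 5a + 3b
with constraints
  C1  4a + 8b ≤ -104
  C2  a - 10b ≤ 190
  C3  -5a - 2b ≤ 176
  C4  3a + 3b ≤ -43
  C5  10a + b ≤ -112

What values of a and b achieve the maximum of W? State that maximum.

a = -198/19, b = -148/19, maximum W = -1434/19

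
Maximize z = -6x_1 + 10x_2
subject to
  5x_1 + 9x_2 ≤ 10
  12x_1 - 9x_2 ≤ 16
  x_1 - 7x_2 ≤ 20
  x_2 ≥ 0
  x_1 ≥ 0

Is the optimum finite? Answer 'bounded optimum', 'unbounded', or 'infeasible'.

bounded optimum

Vertices and z = -6x_1 + 10x_2:
  (26/17, 40/153) → z = -1004/153
  (0, 10/9) → z = 100/9
  (4/3, 0) → z = -8
  (0, 0) → z = 0
The feasible region has finitely many vertices and no improving ray; the maximum is 100/9 at (0, 10/9).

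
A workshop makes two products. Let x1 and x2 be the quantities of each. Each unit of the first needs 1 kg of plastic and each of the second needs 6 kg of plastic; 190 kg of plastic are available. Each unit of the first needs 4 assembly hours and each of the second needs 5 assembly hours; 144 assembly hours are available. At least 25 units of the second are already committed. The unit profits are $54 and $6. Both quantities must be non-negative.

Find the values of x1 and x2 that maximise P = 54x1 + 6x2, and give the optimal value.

x1 = 19/4, x2 = 25, maximum P = 813/2

Feasible corners and P = 54x1 + 6x2:
  (0, 144/5) → P = 864/5
  (0, 25) → P = 150
  (19/4, 25) → P = 813/2

At the optimal vertex, 4x1 + 5x2 = 144 and x2 = 25.
Solving simultaneously gives x1 = 19/4, x2 = 25.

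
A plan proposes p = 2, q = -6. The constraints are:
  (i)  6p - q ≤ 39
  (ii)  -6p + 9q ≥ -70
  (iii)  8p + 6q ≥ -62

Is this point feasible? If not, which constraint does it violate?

feasible

(i): 18 ≤ 39 ✓
(ii): -66 ≥ -70 ✓
(iii): -20 ≥ -62 ✓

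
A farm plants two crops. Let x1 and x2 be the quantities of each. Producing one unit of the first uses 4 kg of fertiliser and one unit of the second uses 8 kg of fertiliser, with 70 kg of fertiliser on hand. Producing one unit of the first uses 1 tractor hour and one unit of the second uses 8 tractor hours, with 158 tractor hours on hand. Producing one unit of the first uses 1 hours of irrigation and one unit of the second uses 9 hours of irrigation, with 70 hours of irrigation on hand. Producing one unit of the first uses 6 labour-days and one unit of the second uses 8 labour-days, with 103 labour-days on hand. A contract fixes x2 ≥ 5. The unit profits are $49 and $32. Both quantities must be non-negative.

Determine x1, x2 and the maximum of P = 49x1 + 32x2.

x1 = 15/2, x2 = 5, maximum P = 1055/2

At the optimal vertex, 4x1 + 8x2 = 70 and x2 = 5.
Solving simultaneously gives x1 = 15/2, x2 = 5.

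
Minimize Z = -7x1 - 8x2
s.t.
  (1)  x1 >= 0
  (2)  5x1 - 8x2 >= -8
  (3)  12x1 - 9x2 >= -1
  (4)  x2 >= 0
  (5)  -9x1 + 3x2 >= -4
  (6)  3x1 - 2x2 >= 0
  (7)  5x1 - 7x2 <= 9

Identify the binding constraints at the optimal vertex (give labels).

(3) and (5)

Feasible corners and Z = -7x1 - 8x2:
  (0, 0) → Z = 0
  (13/15, 19/15) → Z = -81/5
  (2/3, 1) → Z = -38/3
  (4/9, 0) → Z = -28/9

The minimum is at (13/15, 19/15). Substituting into each constraint, equality holds for (3) and (5); the remaining constraints have slack.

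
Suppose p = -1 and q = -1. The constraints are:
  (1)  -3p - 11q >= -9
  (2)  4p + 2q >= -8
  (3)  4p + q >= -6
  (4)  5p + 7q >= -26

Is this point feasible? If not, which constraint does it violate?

(1): 14 ≥ -9 ✓
(2): -6 ≥ -8 ✓
(3): -5 ≥ -6 ✓
(4): -12 ≥ -26 ✓

feasible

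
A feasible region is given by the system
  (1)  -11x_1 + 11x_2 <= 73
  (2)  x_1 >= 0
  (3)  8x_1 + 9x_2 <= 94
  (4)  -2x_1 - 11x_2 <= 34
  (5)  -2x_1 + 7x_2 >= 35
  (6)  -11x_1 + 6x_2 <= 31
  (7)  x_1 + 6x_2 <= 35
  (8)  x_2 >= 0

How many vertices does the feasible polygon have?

4

The feasible vertices (each the meet of two boundaries and inside every other half-plane) are:
  (0, 5)
  (0, 31/6)
  (35/19, 105/19)
  (1/3, 52/9)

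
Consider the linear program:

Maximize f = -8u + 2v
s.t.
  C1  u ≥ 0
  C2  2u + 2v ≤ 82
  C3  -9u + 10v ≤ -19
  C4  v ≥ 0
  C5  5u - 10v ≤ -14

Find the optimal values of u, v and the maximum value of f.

u = 33/4, v = 221/40, maximum f = -1099/20

Vertices and f = -8u + 2v:
  (429/19, 350/19) → f = -2732/19
  (132/5, 73/5) → f = -182
  (33/4, 221/40) → f = -1099/20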